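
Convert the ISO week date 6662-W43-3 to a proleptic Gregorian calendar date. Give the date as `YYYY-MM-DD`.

6662-10-22

ISO week 1 of 6662 is the week containing the first Thursday of 6662.
Week 43, day 3 (Wednesday) lands on 6662-10-22.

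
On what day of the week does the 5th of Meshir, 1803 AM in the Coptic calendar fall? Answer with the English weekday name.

This is JDN 2483364 (12 February 2087 Gregorian).
Since JDN mod 7 = 2 (0 = Monday), the day is Wednesday.

Wednesday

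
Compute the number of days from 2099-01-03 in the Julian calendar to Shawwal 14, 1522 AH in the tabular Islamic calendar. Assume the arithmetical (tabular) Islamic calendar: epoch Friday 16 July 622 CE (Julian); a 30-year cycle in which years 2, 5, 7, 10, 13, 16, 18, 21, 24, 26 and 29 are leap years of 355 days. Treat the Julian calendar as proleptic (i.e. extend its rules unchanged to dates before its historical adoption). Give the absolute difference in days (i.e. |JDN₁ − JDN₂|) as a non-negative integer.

First date → JDN 2487720; second date → JDN 2487711.
The interval is |2487720 − 2487711| = 9 days.

9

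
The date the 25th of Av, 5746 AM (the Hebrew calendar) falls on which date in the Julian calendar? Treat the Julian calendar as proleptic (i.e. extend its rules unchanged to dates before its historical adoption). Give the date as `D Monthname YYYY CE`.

The source date corresponds to 30 August 1986 in the Gregorian calendar (JDN 2446673).
That day falls on 17 August 1986 CE in the Julian calendar.

17 August 1986 CE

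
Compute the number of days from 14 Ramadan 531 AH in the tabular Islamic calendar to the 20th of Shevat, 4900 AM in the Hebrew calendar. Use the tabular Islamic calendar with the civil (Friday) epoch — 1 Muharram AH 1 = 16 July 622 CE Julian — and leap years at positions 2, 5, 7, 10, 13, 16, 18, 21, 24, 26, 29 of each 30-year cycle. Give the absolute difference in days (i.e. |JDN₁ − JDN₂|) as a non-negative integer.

950

JDN of the first date = 2136503.
JDN of the second date = 2137453.
|2137453 − 2136503| = 950.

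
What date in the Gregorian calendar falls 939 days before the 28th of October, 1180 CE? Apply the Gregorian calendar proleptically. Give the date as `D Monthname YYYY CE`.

3 April 1178 CE

Counting 939 days back from JDN 2152347 reaches JDN 2151408, which is 3 April 1178 CE.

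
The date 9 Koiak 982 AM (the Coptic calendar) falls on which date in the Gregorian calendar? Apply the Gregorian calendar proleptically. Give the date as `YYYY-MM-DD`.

1265-12-12

Both dates share Julian Day Number 2183438; in the Gregorian calendar that is 12 December 1265 CE.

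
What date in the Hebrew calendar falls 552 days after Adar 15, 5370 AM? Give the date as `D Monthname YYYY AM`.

JDN of Adar 15, 5370 AM = 2309169.
2309169 + 552 = 2309721.
JDN 2309721 in the Hebrew calendar is 6 Tishrei 5372 AM.

6 Tishrei 5372 AM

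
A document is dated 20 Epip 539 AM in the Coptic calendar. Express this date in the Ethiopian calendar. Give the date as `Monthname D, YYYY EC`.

Hamle 20, 815 EC

The source date corresponds to 18 July 823 in the proleptic Gregorian calendar (JDN 2021853).
That day falls on 20 Hamle 815 EC in the Ethiopian calendar.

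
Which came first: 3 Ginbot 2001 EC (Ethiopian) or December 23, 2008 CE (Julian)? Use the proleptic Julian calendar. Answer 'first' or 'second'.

second

First date → JDN 2454963; second date → JDN 2454837.
JDN 2454837 < JDN 2454963, so the second date is earlier.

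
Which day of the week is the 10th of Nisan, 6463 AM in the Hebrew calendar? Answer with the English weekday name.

Saturday

Equivalently 18 April 2703 Gregorian, JDN 2708417.
2708417 ≡ 5 (mod 7); counting from Monday = 0 gives Saturday.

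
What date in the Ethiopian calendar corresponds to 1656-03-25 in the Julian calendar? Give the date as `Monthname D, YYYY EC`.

Megabit 29, 1648 EC

Julian Day Number of the source date = 2325996.
Converting JDN 2325996 to the Ethiopian calendar gives 29 Megabit 1648 EC.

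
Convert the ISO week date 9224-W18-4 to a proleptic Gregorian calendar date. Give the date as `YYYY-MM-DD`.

ISO week 1 of 9224 is the week containing the first Thursday of 9224.
Week 18, day 4 (Thursday) lands on 9224-05-02.

9224-05-02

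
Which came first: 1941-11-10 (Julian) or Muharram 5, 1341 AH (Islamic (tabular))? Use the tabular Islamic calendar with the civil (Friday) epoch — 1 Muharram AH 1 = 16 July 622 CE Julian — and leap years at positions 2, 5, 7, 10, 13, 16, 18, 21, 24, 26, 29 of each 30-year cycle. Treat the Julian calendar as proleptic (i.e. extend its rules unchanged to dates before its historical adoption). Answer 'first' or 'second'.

Converting both to JDN: 2430322 vs 2423295; the smaller is the second.

second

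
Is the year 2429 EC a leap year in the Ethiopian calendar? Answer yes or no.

no

2429 mod 4 = 1; in the Ethiopian calendar a year is leap when year mod 4 = 3, so it is a common year.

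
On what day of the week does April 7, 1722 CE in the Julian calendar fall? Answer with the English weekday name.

In the Gregorian calendar this is 18 April 1722 (JDN 2350115).
2350115 ≡ 5 (mod 7); counting from Monday = 0 gives Saturday.

Saturday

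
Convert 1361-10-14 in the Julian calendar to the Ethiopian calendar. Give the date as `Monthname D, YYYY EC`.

Julian Day Number of the source date = 2218450.
Converting JDN 2218450 to the Ethiopian calendar gives 17 Tikimt 1354 EC.

Tikimt 17, 1354 EC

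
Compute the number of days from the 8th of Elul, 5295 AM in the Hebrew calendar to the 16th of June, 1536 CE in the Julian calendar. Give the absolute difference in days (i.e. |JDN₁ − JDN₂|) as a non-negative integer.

JDN of the first date = 2281936.
JDN of the second date = 2282249.
|2282249 − 2281936| = 313.

313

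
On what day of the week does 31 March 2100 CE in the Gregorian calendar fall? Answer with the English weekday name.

Since JDN mod 7 = 2 (0 = Monday), the day is Wednesday.

Wednesday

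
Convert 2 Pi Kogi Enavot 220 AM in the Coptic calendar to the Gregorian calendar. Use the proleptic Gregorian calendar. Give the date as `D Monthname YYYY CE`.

Julian Day Number of the source date = 1905381.
Converting JDN 1905381 to the Gregorian calendar gives 27 August 504 CE.

27 August 504 CE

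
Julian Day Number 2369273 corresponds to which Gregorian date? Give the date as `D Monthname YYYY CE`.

Counting from JDN 2299161 = 15 Oct 1582 gives an offset of 70112 days.

30 September 1774 CE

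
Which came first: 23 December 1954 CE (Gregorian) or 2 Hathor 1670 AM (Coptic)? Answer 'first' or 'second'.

second

Converting both to JDN: 2435100 vs 2434693; the smaller is the second.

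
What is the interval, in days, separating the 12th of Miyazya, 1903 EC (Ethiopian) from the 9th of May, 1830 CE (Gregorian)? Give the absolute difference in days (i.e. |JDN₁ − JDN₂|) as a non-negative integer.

29565

First date → JDN 2419147; second date → JDN 2389582.
The interval is |2419147 − 2389582| = 29565 days.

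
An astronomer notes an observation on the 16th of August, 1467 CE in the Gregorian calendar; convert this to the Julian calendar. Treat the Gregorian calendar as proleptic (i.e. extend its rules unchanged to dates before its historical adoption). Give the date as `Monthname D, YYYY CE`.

August 7, 1467 CE

The Julian–Gregorian offset here is 9 days (Julian trailing).
16 August 1467 Gregorian − 9 days → 7 August 1467 Julian.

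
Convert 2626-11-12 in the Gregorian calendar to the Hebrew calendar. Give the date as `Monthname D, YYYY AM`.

Cheshvan 30, 6387 AM

Julian Day Number of the source date = 2680502.
Converting JDN 2680502 to the Hebrew calendar gives 30 Cheshvan 6387 AM.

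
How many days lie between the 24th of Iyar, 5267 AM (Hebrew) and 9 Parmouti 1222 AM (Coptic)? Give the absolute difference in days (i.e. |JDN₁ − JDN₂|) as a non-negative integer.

JDN of the first date = 2271615.
JDN of the second date = 2271218.
|2271218 − 2271615| = 397.

397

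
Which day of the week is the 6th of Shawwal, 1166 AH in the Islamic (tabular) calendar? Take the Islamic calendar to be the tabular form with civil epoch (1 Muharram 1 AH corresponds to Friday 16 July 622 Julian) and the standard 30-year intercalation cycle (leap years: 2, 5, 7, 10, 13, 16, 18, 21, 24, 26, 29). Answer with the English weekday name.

This is JDN 2361548 (6 August 1753 Gregorian).
Since JDN mod 7 = 0 (0 = Monday), the day is Monday.

Monday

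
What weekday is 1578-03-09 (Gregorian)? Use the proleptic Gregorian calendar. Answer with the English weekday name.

Thursday

JDN 2297480 mod 7 = 3, and JDN 0 was a Monday, so this is a Thursday.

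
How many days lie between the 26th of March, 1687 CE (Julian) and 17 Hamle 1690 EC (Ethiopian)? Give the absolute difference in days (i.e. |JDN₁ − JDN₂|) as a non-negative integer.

4125

First date → JDN 2337319; second date → JDN 2341444.
The interval is |2337319 − 2341444| = 4125 days.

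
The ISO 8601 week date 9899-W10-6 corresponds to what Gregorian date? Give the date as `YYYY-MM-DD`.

9899-03-11

ISO week 1 of 9899 is the week containing the first Thursday of 9899.
Week 10, day 6 (Saturday) lands on 9899-03-11.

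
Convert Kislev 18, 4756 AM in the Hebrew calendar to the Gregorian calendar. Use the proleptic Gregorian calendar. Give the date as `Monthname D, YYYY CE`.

November 19, 995 CE

Julian Day Number of the source date = 2084799.
Converting JDN 2084799 to the Gregorian calendar gives 19 November 995 CE.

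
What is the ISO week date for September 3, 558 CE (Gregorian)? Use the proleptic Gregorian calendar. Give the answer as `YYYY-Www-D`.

0558-W35-7

The weekday is Sunday (ISO weekday 7).
That Sunday belongs to ISO week 35 of ISO year 558.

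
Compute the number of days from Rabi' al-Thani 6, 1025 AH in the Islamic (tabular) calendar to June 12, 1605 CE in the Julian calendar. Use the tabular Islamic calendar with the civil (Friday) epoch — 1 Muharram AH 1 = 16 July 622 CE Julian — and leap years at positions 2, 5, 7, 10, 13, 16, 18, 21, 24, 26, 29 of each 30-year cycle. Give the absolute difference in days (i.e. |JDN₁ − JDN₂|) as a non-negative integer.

3958

JDN of the first date = 2311405.
JDN of the second date = 2307447.
|2307447 − 2311405| = 3958.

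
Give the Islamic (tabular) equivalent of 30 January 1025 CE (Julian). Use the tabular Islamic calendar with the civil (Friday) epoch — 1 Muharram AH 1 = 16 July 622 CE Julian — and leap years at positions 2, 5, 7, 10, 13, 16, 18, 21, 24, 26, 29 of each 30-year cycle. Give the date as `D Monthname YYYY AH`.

27 Dhu al-Qa'dah 415 AH

Both dates share Julian Day Number 2095469; in the tabular Islamic calendar that is 27 Dhu al-Qa'dah 415 AH.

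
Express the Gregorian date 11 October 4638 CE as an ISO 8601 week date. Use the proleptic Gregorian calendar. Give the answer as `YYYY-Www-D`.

The weekday is Thursday (ISO weekday 4).
That Thursday belongs to ISO week 41 of ISO year 4638.

4638-W41-4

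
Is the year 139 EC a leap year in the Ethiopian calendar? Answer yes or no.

139 mod 4 = 3; in the Ethiopian calendar a year is leap when year mod 4 = 3, so it is a leap year.

yes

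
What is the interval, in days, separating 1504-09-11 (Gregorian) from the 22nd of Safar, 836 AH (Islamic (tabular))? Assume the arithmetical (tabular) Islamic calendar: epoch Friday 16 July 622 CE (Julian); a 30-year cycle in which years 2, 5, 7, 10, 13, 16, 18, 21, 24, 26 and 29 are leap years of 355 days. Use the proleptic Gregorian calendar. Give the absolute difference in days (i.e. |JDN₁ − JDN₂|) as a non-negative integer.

First date → JDN 2270638; second date → JDN 2244387.
The interval is |2270638 − 2244387| = 26251 days.

26251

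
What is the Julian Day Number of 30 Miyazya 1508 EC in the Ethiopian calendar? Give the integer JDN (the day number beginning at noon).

2274892

Equivalently 5 May 1516 (proleptic Gregorian).
JDN 2400001 is 17 November 1858 CE (Gregorian), MJD 0; the target day is −125109 days from there, so JDN = 2274892.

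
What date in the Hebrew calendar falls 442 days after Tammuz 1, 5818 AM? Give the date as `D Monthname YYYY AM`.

Counting 442 days forward from JDN 2472903 reaches JDN 2473345, which is 1 Tishrei 5820 AM.

1 Tishrei 5820 AM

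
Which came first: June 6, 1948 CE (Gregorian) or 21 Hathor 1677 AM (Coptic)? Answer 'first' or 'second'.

First date → JDN 2432709; second date → JDN 2437269.
JDN 2432709 < JDN 2437269, so the first date is earlier.

first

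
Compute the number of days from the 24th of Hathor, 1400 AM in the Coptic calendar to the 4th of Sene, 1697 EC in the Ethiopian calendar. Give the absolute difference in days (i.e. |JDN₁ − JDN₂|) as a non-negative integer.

JDN of the first date = 2336098.
JDN of the second date = 2343958.
|2343958 − 2336098| = 7860.

7860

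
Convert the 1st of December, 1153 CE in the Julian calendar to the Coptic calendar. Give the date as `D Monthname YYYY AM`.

Julian Day Number of the source date = 2142526.
Converting JDN 2142526 to the Coptic calendar gives 5 Koiak 870 AM.

5 Koiak 870 AM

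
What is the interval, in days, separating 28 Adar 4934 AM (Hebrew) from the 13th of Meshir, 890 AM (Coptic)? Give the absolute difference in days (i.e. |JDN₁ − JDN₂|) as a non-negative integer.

JDN of the first date = 2149923.
JDN of the second date = 2149899.
|2149899 − 2149923| = 24.

24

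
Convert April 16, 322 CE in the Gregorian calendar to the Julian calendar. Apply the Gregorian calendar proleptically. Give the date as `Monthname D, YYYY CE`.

For dates in this range the Gregorian date is 1 day ahead of the Julian.
16 April 322 Gregorian − 1 day → 15 April 322 Julian.

April 15, 322 CE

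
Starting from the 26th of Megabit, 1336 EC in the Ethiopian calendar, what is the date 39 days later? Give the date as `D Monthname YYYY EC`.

Counting 39 days forward from JDN 2212035 reaches JDN 2212074, which is 5 Ginbot 1336 EC.

5 Ginbot 1336 EC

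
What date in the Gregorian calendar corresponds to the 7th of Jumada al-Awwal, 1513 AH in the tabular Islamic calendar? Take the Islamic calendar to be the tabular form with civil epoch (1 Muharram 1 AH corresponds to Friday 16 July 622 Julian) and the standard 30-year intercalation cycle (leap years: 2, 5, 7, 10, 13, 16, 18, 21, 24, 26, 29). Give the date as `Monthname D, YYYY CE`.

Both dates share Julian Day Number 2484366; in the Gregorian calendar that is 10 November 2089 CE.

November 10, 2089 CE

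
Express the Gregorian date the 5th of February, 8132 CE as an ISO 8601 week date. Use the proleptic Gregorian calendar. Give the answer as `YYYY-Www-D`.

8132-W06-2

The weekday is Tuesday (ISO weekday 2).
That Tuesday belongs to ISO week 6 of ISO year 8132.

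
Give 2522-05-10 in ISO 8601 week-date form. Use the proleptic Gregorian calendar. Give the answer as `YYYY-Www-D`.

The weekday is Sunday (ISO weekday 7).
That Sunday belongs to ISO week 19 of ISO year 2522.

2522-W19-7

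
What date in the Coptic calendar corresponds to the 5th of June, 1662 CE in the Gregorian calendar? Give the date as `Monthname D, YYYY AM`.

Julian Day Number of the source date = 2328249.
Converting JDN 2328249 to the Coptic calendar gives 1 Paoni 1378 AM.

Paoni 1, 1378 AM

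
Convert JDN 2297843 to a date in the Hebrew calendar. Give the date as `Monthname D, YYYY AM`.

Adar I 29, 5339 AM

The proleptic Gregorian equivalent of JDN 2297843 is 7 March 1579.
In the Hebrew calendar that day is Adar I 29, 5339 AM.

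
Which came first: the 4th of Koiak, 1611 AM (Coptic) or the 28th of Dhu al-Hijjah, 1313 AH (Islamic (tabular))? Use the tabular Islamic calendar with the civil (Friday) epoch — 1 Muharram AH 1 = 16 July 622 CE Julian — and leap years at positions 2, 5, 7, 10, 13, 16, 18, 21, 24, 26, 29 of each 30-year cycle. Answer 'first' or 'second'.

first

The two dates have Julian Day Numbers 2413175 and 2413721 respectively.
Since 2413175 < 2413721, the first date comes first.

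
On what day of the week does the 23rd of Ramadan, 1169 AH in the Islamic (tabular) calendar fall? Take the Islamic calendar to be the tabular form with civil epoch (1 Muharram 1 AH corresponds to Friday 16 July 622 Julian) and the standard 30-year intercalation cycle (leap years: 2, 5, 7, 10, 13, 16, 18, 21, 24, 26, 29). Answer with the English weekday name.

This is JDN 2362598 (21 June 1756 Gregorian).
Since JDN mod 7 = 0 (0 = Monday), the day is Monday.

Monday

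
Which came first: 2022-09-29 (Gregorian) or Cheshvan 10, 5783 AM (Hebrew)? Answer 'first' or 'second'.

first

First date → JDN 2459852; second date → JDN 2459888.
JDN 2459852 < JDN 2459888, so the first date is earlier.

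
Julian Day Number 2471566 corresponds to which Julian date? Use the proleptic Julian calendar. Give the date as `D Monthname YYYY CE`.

12 October 2054 CE

The Gregorian equivalent of JDN 2471566 is 25 October 2054.
In the Julian calendar that day is 12 October 2054 CE.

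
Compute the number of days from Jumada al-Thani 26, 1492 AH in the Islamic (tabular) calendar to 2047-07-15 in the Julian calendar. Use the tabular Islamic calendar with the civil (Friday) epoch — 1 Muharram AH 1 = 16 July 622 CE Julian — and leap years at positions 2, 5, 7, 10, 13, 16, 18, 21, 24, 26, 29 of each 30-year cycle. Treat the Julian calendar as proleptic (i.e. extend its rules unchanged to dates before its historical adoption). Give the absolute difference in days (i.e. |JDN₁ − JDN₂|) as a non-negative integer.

First date → JDN 2476974; second date → JDN 2468920.
The interval is |2476974 − 2468920| = 8054 days.

8054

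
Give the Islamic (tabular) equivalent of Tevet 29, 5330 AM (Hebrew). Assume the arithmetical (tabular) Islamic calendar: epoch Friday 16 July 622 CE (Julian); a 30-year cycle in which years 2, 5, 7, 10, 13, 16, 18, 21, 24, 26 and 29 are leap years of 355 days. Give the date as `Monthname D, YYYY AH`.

Both dates share Julian Day Number 2294506; in the tabular Islamic calendar that is 28 Rajab 977 AH.

Rajab 28, 977 AH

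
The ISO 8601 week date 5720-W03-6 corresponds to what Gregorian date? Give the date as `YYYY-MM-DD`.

ISO week 1 of 5720 is the week containing the first Thursday of 5720.
Week 3, day 6 (Saturday) lands on 5720-01-20.

5720-01-20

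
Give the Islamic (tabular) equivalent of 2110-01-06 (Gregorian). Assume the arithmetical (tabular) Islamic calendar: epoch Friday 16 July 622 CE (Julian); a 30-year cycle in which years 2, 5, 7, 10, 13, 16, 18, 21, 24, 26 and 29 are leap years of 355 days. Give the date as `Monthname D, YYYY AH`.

Both dates share Julian Day Number 2491727; in the tabular Islamic calendar that is 14 Safar 1534 AH.

Safar 14, 1534 AH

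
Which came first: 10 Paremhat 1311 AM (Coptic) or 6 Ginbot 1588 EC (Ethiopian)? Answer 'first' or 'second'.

The two dates have Julian Day Numbers 2303696 and 2304118 respectively.
Since 2303696 < 2304118, the first date comes first.

first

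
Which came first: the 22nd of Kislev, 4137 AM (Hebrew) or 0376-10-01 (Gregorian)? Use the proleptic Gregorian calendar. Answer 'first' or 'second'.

Converting both to JDN: 1858717 vs 1858665; the smaller is the second.

second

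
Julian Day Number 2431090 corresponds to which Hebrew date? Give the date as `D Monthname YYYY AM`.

4 Tevet 5704 AM

JDN 2431090 is 31 December 1943 in the Gregorian calendar.
In the Hebrew calendar that day is 4 Tevet 5704 AM.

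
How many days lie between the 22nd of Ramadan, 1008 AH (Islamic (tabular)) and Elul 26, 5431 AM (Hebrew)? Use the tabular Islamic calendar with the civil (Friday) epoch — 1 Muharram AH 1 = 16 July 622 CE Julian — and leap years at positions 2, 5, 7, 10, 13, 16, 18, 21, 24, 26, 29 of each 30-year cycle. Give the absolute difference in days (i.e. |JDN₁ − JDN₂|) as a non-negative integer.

JDN of the first date = 2305544.
JDN of the second date = 2331624.
|2331624 − 2305544| = 26080.

26080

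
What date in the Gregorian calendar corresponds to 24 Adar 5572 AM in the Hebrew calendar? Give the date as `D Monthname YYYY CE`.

8 March 1812 CE

Julian Day Number of the source date = 2382946.
Converting JDN 2382946 to the Gregorian calendar gives 8 March 1812 CE.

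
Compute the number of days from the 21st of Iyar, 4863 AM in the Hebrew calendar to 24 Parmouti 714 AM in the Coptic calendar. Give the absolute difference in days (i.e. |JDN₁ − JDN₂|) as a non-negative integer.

38363

First date → JDN 2124049; second date → JDN 2085686.
The interval is |2124049 − 2085686| = 38363 days.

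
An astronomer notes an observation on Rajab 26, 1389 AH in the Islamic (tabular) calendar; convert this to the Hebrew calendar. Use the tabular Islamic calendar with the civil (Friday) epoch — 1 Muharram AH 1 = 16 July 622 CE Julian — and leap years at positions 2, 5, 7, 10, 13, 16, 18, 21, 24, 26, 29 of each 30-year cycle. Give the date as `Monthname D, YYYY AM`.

The source date corresponds to 8 October 1969 in the Gregorian calendar (JDN 2440503).
That day falls on 26 Tishrei 5730 AM in the Hebrew calendar.

Tishrei 26, 5730 AM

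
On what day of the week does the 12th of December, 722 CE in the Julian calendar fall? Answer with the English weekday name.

This is JDN 1985114 (16 December 722 Gregorian).
JDN 1985114 mod 7 = 5, and JDN 0 was a Monday, so this is a Saturday.

Saturday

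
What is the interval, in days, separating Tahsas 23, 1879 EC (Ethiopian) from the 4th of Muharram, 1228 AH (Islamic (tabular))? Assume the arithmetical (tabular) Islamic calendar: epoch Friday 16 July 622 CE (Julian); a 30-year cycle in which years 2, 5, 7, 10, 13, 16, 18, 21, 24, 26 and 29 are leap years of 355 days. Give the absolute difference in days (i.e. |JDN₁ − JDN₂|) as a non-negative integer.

First date → JDN 2410272; second date → JDN 2383251.
The interval is |2410272 − 2383251| = 27021 days.

27021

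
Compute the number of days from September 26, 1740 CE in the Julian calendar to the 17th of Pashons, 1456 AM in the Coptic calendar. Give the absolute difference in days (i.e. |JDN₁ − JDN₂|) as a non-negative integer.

JDN of the first date = 2356862.
JDN of the second date = 2356725.
|2356725 − 2356862| = 137.

137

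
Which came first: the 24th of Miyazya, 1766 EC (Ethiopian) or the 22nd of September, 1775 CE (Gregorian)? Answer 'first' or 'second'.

Converting both to JDN: 2369120 vs 2369630; the smaller is the first.

first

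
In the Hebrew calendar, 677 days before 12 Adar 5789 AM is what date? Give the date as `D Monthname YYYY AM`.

Counting 677 days back from JDN 2462195 reaches JDN 2461518, which is 15 Nisan 5787 AM.

15 Nisan 5787 AM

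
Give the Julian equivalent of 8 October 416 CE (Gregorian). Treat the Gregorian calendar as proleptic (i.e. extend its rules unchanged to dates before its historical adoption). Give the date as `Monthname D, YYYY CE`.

October 7, 416 CE

For dates in this range the Gregorian date is 1 day ahead of the Julian.
8 October 416 Gregorian − 1 day → 7 October 416 Julian.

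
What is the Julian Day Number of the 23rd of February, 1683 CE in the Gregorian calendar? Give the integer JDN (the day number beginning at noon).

2335817

JDN 2451545 is 1 January 2000 CE (Gregorian); the target day is −115728 days from there, so JDN = 2335817.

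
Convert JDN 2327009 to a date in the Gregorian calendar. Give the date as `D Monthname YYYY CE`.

12 January 1659 CE

JDN 2451545 is 1 Jan 2000; 2327009 is −124536 days from there.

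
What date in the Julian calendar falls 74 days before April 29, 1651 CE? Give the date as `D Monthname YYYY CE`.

14 February 1651 CE

Counting 74 days back from JDN 2324204 reaches JDN 2324130, which is 14 February 1651 CE.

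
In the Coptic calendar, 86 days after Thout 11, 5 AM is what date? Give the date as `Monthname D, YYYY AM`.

Koiak 7, 5 AM

JDN of Thout 11, 5 AM = 1826501.
1826501 + 86 = 1826587.
JDN 1826587 in the Coptic calendar is Koiak 7, 5 AM.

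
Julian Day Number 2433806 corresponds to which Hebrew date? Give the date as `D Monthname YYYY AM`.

4 Sivan 5711 AM

The Gregorian equivalent of JDN 2433806 is 8 June 1951.
In the Hebrew calendar that day is 4 Sivan 5711 AM.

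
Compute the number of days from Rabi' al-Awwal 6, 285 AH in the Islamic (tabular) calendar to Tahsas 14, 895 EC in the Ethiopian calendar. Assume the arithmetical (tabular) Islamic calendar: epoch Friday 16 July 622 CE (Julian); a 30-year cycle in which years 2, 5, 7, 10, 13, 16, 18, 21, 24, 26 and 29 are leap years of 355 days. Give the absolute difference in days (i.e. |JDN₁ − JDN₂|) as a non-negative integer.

1713

JDN of the first date = 2049144.
JDN of the second date = 2050857.
|2050857 − 2049144| = 1713.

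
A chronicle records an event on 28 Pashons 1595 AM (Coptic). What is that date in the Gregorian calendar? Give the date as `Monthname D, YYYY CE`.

Both dates share Julian Day Number 2407505; in the Gregorian calendar that is 4 June 1879 CE.

June 4, 1879 CE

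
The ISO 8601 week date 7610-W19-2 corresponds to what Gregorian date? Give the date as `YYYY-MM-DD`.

ISO week 1 of 7610 is the week containing the first Thursday of 7610.
Week 19, day 2 (Tuesday) lands on 7610-05-11.

7610-05-11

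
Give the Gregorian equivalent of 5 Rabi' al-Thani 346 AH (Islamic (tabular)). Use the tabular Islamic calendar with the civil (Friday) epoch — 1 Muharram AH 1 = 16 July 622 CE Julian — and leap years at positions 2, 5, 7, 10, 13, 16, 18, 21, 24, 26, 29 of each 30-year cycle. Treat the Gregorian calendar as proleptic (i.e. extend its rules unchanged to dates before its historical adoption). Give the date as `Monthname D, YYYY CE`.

Both dates share Julian Day Number 2070789; in the Gregorian calendar that is 11 July 957 CE.

July 11, 957 CE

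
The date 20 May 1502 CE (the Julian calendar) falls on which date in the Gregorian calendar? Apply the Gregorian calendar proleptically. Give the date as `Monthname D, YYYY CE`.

May 30, 1502 CE

At this point the Julian calendar is 10 days behind the Gregorian.
20 May 1502 Julian + 10 days → 30 May 1502 Gregorian.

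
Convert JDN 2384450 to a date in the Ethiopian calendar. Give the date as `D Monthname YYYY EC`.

13 Miyazya 1808 EC

The Gregorian equivalent of JDN 2384450 is 20 April 1816.
In the Ethiopian calendar that day is 13 Miyazya 1808 EC.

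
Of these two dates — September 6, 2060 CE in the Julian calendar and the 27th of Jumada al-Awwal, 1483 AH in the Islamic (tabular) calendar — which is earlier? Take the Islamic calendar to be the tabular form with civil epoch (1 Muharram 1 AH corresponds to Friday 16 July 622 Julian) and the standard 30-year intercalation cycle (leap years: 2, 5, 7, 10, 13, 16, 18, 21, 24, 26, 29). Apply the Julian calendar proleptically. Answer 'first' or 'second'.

first

Converting both to JDN: 2473722 vs 2473755; the smaller is the first.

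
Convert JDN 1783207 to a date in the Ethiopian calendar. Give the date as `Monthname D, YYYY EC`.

The proleptic Gregorian equivalent of JDN 1783207 is 25 February 170.
In the Ethiopian calendar that day is Megabit 2, 162 EC.

Megabit 2, 162 EC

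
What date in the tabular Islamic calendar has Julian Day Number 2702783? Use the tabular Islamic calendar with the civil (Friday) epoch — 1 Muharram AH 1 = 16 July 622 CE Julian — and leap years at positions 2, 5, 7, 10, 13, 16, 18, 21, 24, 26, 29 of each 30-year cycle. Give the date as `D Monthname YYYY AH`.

JDN 2702783 is 13 November 2687 in the Gregorian calendar.
In the tabular Islamic calendar that day is 16 Ramadan 2129 AH.

16 Ramadan 2129 AH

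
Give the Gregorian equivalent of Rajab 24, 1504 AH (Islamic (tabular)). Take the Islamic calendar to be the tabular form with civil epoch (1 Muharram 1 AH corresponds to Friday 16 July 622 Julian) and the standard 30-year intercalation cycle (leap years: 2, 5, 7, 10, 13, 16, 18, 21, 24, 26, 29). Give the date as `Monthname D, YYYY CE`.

May 3, 2081 CE

Julian Day Number of the source date = 2481253.
Converting JDN 2481253 to the Gregorian calendar gives 3 May 2081 CE.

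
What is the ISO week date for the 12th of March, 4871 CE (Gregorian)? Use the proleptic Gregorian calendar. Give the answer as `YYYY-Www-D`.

The weekday is Thursday (ISO weekday 4).
That Thursday belongs to ISO week 11 of ISO year 4871.

4871-W11-4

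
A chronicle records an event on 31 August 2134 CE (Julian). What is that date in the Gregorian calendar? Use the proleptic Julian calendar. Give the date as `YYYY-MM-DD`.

2134-09-14

The Julian–Gregorian offset here is 14 days (Julian trailing).
31 August 2134 Julian + 14 days → 14 September 2134 Gregorian.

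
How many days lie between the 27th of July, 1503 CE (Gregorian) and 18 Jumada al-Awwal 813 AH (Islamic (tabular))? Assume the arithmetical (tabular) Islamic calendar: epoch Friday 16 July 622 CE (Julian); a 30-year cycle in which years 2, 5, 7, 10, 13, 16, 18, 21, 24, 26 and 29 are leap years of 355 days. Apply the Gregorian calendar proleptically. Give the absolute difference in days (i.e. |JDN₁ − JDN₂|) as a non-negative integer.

JDN of the first date = 2270226.
JDN of the second date = 2236321.
|2236321 − 2270226| = 33905.

33905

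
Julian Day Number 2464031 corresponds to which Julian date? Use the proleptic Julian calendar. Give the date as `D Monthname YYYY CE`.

The Gregorian equivalent of JDN 2464031 is 9 March 2034.
In the Julian calendar that day is 24 February 2034 CE.

24 February 2034 CE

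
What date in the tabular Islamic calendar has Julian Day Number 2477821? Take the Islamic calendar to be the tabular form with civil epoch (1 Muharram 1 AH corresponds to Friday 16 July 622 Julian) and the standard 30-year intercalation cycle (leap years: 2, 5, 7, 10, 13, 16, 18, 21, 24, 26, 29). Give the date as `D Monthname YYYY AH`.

The Gregorian equivalent of JDN 2477821 is 10 December 2071.
In the tabular Islamic calendar that day is 18 Dhu al-Qa'dah 1494 AH.

18 Dhu al-Qa'dah 1494 AH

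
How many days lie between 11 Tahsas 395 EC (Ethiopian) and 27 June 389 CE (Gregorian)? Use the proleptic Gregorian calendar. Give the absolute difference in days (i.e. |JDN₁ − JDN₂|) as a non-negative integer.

First date → JDN 1868229; second date → JDN 1863317.
The interval is |1868229 − 1863317| = 4912 days.

4912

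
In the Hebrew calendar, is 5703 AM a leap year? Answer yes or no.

yes

Hebrew year 5703 is year 3 of its 19-year Metonic cycle; leap years are at positions 3, 6, 8, 11, 14, 17, 19, so it is a leap year (13 months).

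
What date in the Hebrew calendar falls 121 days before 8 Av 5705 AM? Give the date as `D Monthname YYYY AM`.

5 Nisan 5705 AM

Counting 121 days back from JDN 2431655 reaches JDN 2431534, which is 5 Nisan 5705 AM.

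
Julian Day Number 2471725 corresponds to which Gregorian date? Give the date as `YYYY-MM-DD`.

Counting from JDN 2299161 = 15 Oct 1582 gives an offset of 172564 days.

2055-04-02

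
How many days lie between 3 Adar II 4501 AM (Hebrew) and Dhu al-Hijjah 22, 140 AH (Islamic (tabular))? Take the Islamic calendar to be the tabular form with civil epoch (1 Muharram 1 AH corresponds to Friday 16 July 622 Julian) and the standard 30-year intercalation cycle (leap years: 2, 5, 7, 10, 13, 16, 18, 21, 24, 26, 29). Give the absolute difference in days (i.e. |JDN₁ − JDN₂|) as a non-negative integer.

JDN of the first date = 1991763.
JDN of the second date = 1998043.
|1998043 − 1991763| = 6280.

6280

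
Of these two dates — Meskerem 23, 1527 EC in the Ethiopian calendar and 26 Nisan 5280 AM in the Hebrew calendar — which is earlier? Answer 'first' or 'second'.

second

First date → JDN 2281614; second date → JDN 2276342.
JDN 2276342 < JDN 2281614, so the second date is earlier.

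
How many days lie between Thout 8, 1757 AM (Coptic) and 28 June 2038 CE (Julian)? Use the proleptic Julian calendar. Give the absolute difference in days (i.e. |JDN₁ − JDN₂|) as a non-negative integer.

First date → JDN 2466416; second date → JDN 2465616.
The interval is |2466416 − 2465616| = 800 days.

800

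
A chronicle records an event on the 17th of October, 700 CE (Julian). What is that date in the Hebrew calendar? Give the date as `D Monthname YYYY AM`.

The source date corresponds to 21 October 700 in the proleptic Gregorian calendar (JDN 1977023).
That day falls on 30 Tishrei 4461 AM in the Hebrew calendar.

30 Tishrei 4461 AM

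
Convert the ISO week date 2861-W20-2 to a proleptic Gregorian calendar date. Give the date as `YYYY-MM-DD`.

ISO week 1 of 2861 is the week containing the first Thursday of 2861.
Week 20, day 2 (Tuesday) lands on 2861-05-17.

2861-05-17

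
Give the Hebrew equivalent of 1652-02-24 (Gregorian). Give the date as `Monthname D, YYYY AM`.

Adar 15, 5412 AM

Both dates share Julian Day Number 2324495; in the Hebrew calendar that is 15 Adar 5412 AM.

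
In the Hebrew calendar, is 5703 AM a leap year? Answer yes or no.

yes

Hebrew year 5703 is year 3 of its 19-year Metonic cycle; leap years are at positions 3, 6, 8, 11, 14, 17, 19, so it is a leap year (13 months).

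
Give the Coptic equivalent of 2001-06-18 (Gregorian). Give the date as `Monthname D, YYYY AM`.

Both dates share Julian Day Number 2452079; in the Coptic calendar that is 11 Paoni 1717 AM.

Paoni 11, 1717 AM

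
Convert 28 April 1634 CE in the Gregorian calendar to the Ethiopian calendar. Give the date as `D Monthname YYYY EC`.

Both dates share Julian Day Number 2317984; in the Ethiopian calendar that is 23 Miyazya 1626 EC.

23 Miyazya 1626 EC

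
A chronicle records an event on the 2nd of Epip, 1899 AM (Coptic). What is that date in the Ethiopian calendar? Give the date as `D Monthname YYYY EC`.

2 Hamle 2175 EC

Julian Day Number of the source date = 2518575.
Converting JDN 2518575 to the Ethiopian calendar gives 2 Hamle 2175 EC.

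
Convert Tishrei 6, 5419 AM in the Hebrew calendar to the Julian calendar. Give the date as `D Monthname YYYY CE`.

Julian Day Number of the source date = 2326908.
Converting JDN 2326908 to the Julian calendar gives 23 September 1658 CE.

23 September 1658 CE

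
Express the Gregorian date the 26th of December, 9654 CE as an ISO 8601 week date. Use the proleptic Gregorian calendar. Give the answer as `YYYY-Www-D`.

The weekday is Saturday (ISO weekday 6).
That Saturday belongs to ISO week 52 of ISO year 9654.

9654-W52-6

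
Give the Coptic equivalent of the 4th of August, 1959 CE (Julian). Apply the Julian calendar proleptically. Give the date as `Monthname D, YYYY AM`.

Mesori 11, 1675 AM

Julian Day Number of the source date = 2436798.
Converting JDN 2436798 to the Coptic calendar gives 11 Mesori 1675 AM.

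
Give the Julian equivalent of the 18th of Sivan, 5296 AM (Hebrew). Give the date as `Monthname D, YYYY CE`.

June 7, 1536 CE

Both dates share Julian Day Number 2282240; in the Julian calendar that is 7 June 1536 CE.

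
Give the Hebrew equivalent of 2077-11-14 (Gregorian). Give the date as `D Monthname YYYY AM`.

Both dates share Julian Day Number 2479987; in the Hebrew calendar that is 28 Cheshvan 5838 AM.

28 Cheshvan 5838 AM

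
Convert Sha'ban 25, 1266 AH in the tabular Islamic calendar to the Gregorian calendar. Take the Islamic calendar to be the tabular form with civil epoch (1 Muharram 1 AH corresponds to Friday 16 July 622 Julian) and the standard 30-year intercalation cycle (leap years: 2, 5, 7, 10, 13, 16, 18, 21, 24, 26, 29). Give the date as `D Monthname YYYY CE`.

6 July 1850 CE

Both dates share Julian Day Number 2396945; in the Gregorian calendar that is 6 July 1850 CE.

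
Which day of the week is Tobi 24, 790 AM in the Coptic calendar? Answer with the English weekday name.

Sunday

Equivalently 25 January 1074 Gregorian, JDN 2113355.
2113355 ≡ 6 (mod 7); counting from Monday = 0 gives Sunday.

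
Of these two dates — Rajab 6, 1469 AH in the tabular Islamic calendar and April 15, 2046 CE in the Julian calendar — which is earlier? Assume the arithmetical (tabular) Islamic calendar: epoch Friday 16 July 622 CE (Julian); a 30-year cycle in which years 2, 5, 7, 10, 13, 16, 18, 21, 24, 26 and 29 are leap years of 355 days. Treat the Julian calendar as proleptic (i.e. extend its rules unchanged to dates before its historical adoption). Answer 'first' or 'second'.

second

The two dates have Julian Day Numbers 2468832 and 2468464 respectively.
Since 2468464 < 2468832, the second date comes first.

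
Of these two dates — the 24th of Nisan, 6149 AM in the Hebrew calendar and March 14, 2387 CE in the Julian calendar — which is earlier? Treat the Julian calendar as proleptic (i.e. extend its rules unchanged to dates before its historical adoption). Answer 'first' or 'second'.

The two dates have Julian Day Numbers 2593734 and 2592982 respectively.
Since 2592982 < 2593734, the second date comes first.

second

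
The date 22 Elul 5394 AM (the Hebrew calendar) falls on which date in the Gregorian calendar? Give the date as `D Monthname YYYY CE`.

Julian Day Number of the source date = 2318124.
Converting JDN 2318124 to the Gregorian calendar gives 15 September 1634 CE.

15 September 1634 CE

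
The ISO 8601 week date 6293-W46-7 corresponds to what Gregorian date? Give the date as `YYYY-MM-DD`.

6293-11-19

ISO week 1 of 6293 is the week containing the first Thursday of 6293.
Week 46, day 7 (Sunday) lands on 6293-11-19.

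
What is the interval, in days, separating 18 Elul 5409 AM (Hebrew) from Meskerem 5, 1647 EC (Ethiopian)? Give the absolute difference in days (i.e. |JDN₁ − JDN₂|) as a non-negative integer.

First date → JDN 2323583; second date → JDN 2325426.
The interval is |2323583 − 2325426| = 1843 days.

1843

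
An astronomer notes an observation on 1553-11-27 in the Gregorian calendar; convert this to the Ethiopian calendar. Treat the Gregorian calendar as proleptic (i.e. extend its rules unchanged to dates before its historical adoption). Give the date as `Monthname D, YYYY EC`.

Julian Day Number of the source date = 2288612.
Converting JDN 2288612 to the Ethiopian calendar gives 21 Hidar 1546 EC.

Hidar 21, 1546 EC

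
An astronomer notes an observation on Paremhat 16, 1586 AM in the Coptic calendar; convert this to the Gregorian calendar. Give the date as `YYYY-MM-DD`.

Julian Day Number of the source date = 2404146.
Converting JDN 2404146 to the Gregorian calendar gives 24 March 1870 CE.

1870-03-24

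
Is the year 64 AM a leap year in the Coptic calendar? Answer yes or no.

64 mod 4 = 0; in the Coptic calendar a year is leap when year mod 4 = 3, so it is a common year.

no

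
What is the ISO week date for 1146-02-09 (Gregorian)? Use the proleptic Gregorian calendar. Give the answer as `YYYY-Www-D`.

The weekday is Saturday (ISO weekday 6).
That Saturday belongs to ISO week 6 of ISO year 1146.

1146-W06-6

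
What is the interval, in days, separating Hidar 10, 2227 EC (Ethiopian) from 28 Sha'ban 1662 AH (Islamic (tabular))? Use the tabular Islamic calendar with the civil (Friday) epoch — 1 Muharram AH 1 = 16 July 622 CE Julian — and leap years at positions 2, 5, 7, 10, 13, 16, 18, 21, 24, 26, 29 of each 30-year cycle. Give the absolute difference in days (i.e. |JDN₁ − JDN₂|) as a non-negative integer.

59

JDN of the first date = 2537336.
JDN of the second date = 2537277.
|2537277 − 2537336| = 59.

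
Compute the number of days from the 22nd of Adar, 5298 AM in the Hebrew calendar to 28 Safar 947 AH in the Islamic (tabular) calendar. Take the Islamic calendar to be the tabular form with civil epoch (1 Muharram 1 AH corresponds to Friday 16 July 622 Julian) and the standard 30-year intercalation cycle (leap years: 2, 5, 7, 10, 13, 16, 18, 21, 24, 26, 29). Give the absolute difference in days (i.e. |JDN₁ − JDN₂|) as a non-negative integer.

863

First date → JDN 2282865; second date → JDN 2283728.
The interval is |2282865 − 2283728| = 863 days.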